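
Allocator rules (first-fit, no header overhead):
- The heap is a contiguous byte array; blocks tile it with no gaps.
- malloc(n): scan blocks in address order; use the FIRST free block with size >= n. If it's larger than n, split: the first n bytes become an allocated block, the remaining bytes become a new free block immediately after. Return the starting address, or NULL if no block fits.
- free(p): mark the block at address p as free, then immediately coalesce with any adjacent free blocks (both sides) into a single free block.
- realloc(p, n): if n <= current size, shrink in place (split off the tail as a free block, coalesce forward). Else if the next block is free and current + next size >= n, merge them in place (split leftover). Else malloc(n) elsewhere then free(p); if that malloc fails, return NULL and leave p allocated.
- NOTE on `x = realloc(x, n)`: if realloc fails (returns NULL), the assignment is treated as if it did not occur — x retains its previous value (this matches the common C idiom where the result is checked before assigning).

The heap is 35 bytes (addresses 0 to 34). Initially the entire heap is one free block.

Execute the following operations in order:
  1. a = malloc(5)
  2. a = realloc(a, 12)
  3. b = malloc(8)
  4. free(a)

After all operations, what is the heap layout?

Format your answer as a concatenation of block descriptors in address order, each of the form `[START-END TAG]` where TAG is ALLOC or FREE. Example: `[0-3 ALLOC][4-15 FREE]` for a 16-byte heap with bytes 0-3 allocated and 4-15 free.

Answer: [0-11 FREE][12-19 ALLOC][20-34 FREE]

Derivation:
Op 1: a = malloc(5) -> a = 0; heap: [0-4 ALLOC][5-34 FREE]
Op 2: a = realloc(a, 12) -> a = 0; heap: [0-11 ALLOC][12-34 FREE]
Op 3: b = malloc(8) -> b = 12; heap: [0-11 ALLOC][12-19 ALLOC][20-34 FREE]
Op 4: free(a) -> (freed a); heap: [0-11 FREE][12-19 ALLOC][20-34 FREE]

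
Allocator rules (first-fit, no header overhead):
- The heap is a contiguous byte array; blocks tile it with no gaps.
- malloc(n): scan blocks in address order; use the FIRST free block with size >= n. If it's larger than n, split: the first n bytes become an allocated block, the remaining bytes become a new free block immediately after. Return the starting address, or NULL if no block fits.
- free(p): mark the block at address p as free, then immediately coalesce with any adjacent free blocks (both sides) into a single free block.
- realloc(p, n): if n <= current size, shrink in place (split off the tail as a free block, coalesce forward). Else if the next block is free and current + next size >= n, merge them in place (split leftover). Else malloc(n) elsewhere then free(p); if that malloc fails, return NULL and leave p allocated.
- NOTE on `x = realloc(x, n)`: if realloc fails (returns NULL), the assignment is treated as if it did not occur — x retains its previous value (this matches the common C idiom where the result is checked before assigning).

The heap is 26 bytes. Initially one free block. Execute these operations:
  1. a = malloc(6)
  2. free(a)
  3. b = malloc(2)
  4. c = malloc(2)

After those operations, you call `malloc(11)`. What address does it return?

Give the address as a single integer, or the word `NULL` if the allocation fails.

Op 1: a = malloc(6) -> a = 0; heap: [0-5 ALLOC][6-25 FREE]
Op 2: free(a) -> (freed a); heap: [0-25 FREE]
Op 3: b = malloc(2) -> b = 0; heap: [0-1 ALLOC][2-25 FREE]
Op 4: c = malloc(2) -> c = 2; heap: [0-1 ALLOC][2-3 ALLOC][4-25 FREE]
malloc(11): first-fit scan over [0-1 ALLOC][2-3 ALLOC][4-25 FREE] -> 4

Answer: 4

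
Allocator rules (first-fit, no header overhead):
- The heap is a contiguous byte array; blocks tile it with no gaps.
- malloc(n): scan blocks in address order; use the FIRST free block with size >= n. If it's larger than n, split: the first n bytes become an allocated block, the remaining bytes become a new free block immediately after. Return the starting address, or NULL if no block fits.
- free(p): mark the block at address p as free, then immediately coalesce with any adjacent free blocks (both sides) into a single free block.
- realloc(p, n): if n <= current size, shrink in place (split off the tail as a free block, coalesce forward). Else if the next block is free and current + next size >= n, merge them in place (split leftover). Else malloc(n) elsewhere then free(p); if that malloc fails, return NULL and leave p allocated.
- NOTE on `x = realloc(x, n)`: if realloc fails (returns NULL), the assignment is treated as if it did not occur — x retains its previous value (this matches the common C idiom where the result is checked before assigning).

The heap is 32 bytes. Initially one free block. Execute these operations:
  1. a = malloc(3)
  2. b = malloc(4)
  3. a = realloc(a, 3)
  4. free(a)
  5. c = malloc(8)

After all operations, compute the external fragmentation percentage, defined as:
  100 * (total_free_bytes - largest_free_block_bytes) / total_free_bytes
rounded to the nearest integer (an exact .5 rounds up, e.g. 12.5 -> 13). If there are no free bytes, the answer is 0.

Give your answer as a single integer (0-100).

Answer: 15

Derivation:
Op 1: a = malloc(3) -> a = 0; heap: [0-2 ALLOC][3-31 FREE]
Op 2: b = malloc(4) -> b = 3; heap: [0-2 ALLOC][3-6 ALLOC][7-31 FREE]
Op 3: a = realloc(a, 3) -> a = 0; heap: [0-2 ALLOC][3-6 ALLOC][7-31 FREE]
Op 4: free(a) -> (freed a); heap: [0-2 FREE][3-6 ALLOC][7-31 FREE]
Op 5: c = malloc(8) -> c = 7; heap: [0-2 FREE][3-6 ALLOC][7-14 ALLOC][15-31 FREE]
Free blocks: [3 17] total_free=20 largest=17 -> 100*(20-17)/20 = 300/20 = 15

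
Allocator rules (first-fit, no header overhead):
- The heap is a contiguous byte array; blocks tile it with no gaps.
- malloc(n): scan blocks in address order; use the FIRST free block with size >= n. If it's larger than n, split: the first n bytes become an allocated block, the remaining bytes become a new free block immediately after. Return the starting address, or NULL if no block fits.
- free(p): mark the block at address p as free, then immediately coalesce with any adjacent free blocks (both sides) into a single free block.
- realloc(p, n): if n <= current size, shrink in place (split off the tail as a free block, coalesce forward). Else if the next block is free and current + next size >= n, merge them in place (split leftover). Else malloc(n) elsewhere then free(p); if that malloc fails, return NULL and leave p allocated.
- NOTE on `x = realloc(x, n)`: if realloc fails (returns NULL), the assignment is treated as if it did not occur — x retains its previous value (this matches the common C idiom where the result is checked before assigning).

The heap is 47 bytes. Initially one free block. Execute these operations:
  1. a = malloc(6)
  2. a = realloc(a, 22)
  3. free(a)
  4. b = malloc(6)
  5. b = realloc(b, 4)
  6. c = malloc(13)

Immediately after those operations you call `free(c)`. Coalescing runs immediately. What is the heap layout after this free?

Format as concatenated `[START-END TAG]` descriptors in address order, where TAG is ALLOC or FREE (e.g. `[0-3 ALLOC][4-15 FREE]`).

Op 1: a = malloc(6) -> a = 0; heap: [0-5 ALLOC][6-46 FREE]
Op 2: a = realloc(a, 22) -> a = 0; heap: [0-21 ALLOC][22-46 FREE]
Op 3: free(a) -> (freed a); heap: [0-46 FREE]
Op 4: b = malloc(6) -> b = 0; heap: [0-5 ALLOC][6-46 FREE]
Op 5: b = realloc(b, 4) -> b = 0; heap: [0-3 ALLOC][4-46 FREE]
Op 6: c = malloc(13) -> c = 4; heap: [0-3 ALLOC][4-16 ALLOC][17-46 FREE]
free(c): c = 4 -> block [4-16 ALLOC]; mark free, coalesce with adjacent free neighbors -> [0-3 ALLOC][4-46 FREE]

Answer: [0-3 ALLOC][4-46 FREE]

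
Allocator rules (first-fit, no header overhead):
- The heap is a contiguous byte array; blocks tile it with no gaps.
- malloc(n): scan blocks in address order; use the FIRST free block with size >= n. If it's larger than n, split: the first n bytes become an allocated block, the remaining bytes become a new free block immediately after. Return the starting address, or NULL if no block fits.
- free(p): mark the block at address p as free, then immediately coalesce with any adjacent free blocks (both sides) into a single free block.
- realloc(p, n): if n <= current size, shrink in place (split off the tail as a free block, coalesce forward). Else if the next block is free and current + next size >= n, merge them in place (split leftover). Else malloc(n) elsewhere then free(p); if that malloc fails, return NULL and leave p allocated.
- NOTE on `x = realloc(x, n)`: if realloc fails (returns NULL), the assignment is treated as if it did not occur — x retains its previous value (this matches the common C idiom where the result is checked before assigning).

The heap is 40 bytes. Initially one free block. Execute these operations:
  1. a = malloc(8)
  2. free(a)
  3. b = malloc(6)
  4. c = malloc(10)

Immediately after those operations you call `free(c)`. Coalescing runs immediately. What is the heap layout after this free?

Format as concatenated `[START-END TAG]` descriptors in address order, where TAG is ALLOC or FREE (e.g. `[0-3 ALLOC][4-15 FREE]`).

Op 1: a = malloc(8) -> a = 0; heap: [0-7 ALLOC][8-39 FREE]
Op 2: free(a) -> (freed a); heap: [0-39 FREE]
Op 3: b = malloc(6) -> b = 0; heap: [0-5 ALLOC][6-39 FREE]
Op 4: c = malloc(10) -> c = 6; heap: [0-5 ALLOC][6-15 ALLOC][16-39 FREE]
free(c): c = 6 -> block [6-15 ALLOC]; mark free, coalesce with adjacent free neighbors -> [0-5 ALLOC][6-39 FREE]

Answer: [0-5 ALLOC][6-39 FREE]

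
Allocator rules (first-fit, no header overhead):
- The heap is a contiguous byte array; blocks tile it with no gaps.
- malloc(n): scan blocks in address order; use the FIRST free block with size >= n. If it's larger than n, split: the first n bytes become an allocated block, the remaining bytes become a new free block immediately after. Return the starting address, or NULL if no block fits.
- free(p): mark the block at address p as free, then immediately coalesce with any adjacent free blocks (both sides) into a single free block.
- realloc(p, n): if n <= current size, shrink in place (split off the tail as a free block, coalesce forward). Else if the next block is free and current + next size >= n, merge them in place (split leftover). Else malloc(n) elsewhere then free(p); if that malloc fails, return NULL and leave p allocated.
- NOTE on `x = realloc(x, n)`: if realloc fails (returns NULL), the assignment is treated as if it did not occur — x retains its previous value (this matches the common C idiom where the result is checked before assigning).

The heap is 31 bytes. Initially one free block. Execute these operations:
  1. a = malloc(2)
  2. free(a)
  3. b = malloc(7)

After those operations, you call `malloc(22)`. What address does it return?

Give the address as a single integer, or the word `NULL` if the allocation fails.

Op 1: a = malloc(2) -> a = 0; heap: [0-1 ALLOC][2-30 FREE]
Op 2: free(a) -> (freed a); heap: [0-30 FREE]
Op 3: b = malloc(7) -> b = 0; heap: [0-6 ALLOC][7-30 FREE]
malloc(22): first-fit scan over [0-6 ALLOC][7-30 FREE] -> 7

Answer: 7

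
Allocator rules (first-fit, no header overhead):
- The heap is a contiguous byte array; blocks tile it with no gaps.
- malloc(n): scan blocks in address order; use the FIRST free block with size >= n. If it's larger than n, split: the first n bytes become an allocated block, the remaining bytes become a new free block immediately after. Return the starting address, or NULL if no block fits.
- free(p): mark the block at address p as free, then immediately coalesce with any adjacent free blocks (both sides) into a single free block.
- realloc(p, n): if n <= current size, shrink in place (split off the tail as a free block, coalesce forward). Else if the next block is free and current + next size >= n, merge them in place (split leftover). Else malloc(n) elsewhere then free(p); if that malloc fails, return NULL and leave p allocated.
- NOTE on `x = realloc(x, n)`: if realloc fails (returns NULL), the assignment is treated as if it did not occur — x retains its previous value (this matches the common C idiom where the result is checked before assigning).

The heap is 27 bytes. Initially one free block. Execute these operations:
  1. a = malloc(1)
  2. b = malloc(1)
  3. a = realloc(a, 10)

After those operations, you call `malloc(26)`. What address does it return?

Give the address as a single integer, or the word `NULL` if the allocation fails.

Op 1: a = malloc(1) -> a = 0; heap: [0-0 ALLOC][1-26 FREE]
Op 2: b = malloc(1) -> b = 1; heap: [0-0 ALLOC][1-1 ALLOC][2-26 FREE]
Op 3: a = realloc(a, 10) -> a = 2; heap: [0-0 FREE][1-1 ALLOC][2-11 ALLOC][12-26 FREE]
malloc(26): first-fit scan over [0-0 FREE][1-1 ALLOC][2-11 ALLOC][12-26 FREE] -> NULL

Answer: NULL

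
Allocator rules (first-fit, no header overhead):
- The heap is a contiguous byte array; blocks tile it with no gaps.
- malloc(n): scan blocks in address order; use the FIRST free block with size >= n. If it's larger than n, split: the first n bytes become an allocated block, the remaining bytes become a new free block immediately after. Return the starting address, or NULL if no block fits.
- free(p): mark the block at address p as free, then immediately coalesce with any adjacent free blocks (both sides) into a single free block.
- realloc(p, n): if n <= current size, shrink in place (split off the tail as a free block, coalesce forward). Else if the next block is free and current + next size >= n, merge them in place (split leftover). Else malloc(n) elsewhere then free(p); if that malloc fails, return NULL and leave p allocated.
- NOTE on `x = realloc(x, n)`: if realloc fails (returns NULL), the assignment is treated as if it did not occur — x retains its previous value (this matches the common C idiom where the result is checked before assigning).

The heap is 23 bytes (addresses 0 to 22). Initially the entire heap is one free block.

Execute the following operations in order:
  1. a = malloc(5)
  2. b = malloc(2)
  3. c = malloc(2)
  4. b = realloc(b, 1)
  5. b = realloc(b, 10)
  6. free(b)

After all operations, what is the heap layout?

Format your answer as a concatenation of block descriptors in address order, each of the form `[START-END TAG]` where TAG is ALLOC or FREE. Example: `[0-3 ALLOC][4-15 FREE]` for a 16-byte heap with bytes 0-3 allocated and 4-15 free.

Answer: [0-4 ALLOC][5-6 FREE][7-8 ALLOC][9-22 FREE]

Derivation:
Op 1: a = malloc(5) -> a = 0; heap: [0-4 ALLOC][5-22 FREE]
Op 2: b = malloc(2) -> b = 5; heap: [0-4 ALLOC][5-6 ALLOC][7-22 FREE]
Op 3: c = malloc(2) -> c = 7; heap: [0-4 ALLOC][5-6 ALLOC][7-8 ALLOC][9-22 FREE]
Op 4: b = realloc(b, 1) -> b = 5; heap: [0-4 ALLOC][5-5 ALLOC][6-6 FREE][7-8 ALLOC][9-22 FREE]
Op 5: b = realloc(b, 10) -> b = 9; heap: [0-4 ALLOC][5-6 FREE][7-8 ALLOC][9-18 ALLOC][19-22 FREE]
Op 6: free(b) -> (freed b); heap: [0-4 ALLOC][5-6 FREE][7-8 ALLOC][9-22 FREE]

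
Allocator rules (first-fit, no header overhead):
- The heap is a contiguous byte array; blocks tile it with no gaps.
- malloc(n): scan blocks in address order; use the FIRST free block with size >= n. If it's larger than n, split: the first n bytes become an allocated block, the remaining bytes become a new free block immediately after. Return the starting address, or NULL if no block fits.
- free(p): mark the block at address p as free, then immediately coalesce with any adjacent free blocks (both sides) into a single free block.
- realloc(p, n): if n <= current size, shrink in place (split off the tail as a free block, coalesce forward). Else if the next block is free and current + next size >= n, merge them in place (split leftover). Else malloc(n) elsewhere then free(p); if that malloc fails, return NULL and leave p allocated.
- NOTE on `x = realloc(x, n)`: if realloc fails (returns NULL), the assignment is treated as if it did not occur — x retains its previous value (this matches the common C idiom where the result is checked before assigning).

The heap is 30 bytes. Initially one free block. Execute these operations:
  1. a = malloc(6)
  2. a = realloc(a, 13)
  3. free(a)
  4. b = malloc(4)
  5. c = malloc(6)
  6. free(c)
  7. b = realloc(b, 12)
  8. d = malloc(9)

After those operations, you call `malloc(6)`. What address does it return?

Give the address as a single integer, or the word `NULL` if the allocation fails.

Op 1: a = malloc(6) -> a = 0; heap: [0-5 ALLOC][6-29 FREE]
Op 2: a = realloc(a, 13) -> a = 0; heap: [0-12 ALLOC][13-29 FREE]
Op 3: free(a) -> (freed a); heap: [0-29 FREE]
Op 4: b = malloc(4) -> b = 0; heap: [0-3 ALLOC][4-29 FREE]
Op 5: c = malloc(6) -> c = 4; heap: [0-3 ALLOC][4-9 ALLOC][10-29 FREE]
Op 6: free(c) -> (freed c); heap: [0-3 ALLOC][4-29 FREE]
Op 7: b = realloc(b, 12) -> b = 0; heap: [0-11 ALLOC][12-29 FREE]
Op 8: d = malloc(9) -> d = 12; heap: [0-11 ALLOC][12-20 ALLOC][21-29 FREE]
malloc(6): first-fit scan over [0-11 ALLOC][12-20 ALLOC][21-29 FREE] -> 21

Answer: 21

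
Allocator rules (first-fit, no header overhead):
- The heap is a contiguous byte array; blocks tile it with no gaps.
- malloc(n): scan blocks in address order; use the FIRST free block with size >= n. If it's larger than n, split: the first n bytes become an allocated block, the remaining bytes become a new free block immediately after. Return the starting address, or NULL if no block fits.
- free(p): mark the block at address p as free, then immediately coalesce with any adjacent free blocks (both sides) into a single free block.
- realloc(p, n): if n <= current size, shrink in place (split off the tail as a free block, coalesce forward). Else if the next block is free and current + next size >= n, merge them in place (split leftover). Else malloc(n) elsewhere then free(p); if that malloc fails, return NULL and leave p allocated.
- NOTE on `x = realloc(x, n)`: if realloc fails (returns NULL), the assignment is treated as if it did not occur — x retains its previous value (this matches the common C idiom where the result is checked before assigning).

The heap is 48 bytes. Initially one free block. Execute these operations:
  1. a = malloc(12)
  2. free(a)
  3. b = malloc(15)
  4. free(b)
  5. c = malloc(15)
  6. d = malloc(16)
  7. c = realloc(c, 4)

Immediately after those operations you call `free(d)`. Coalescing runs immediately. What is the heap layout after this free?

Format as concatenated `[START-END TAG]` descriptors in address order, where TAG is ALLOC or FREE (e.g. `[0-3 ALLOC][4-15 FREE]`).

Answer: [0-3 ALLOC][4-47 FREE]

Derivation:
Op 1: a = malloc(12) -> a = 0; heap: [0-11 ALLOC][12-47 FREE]
Op 2: free(a) -> (freed a); heap: [0-47 FREE]
Op 3: b = malloc(15) -> b = 0; heap: [0-14 ALLOC][15-47 FREE]
Op 4: free(b) -> (freed b); heap: [0-47 FREE]
Op 5: c = malloc(15) -> c = 0; heap: [0-14 ALLOC][15-47 FREE]
Op 6: d = malloc(16) -> d = 15; heap: [0-14 ALLOC][15-30 ALLOC][31-47 FREE]
Op 7: c = realloc(c, 4) -> c = 0; heap: [0-3 ALLOC][4-14 FREE][15-30 ALLOC][31-47 FREE]
free(d): d = 15 -> block [15-30 ALLOC]; mark free, coalesce with adjacent free neighbors -> [0-3 ALLOC][4-47 FREE]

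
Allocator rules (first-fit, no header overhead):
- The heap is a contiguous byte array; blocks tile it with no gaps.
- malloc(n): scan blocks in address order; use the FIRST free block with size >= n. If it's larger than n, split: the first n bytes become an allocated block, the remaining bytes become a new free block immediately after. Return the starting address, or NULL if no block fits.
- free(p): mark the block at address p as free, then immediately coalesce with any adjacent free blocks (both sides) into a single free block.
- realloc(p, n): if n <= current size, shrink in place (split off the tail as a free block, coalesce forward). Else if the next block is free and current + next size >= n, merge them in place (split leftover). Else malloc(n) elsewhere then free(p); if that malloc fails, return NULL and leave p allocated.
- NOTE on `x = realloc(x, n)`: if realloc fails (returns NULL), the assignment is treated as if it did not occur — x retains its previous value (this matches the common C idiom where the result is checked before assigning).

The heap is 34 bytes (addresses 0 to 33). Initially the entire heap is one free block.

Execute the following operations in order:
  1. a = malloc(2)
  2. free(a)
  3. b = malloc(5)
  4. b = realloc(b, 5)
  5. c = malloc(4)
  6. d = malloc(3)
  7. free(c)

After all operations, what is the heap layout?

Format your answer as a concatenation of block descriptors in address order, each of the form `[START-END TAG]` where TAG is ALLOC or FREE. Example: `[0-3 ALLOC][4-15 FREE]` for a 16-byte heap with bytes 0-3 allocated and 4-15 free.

Op 1: a = malloc(2) -> a = 0; heap: [0-1 ALLOC][2-33 FREE]
Op 2: free(a) -> (freed a); heap: [0-33 FREE]
Op 3: b = malloc(5) -> b = 0; heap: [0-4 ALLOC][5-33 FREE]
Op 4: b = realloc(b, 5) -> b = 0; heap: [0-4 ALLOC][5-33 FREE]
Op 5: c = malloc(4) -> c = 5; heap: [0-4 ALLOC][5-8 ALLOC][9-33 FREE]
Op 6: d = malloc(3) -> d = 9; heap: [0-4 ALLOC][5-8 ALLOC][9-11 ALLOC][12-33 FREE]
Op 7: free(c) -> (freed c); heap: [0-4 ALLOC][5-8 FREE][9-11 ALLOC][12-33 FREE]

Answer: [0-4 ALLOC][5-8 FREE][9-11 ALLOC][12-33 FREE]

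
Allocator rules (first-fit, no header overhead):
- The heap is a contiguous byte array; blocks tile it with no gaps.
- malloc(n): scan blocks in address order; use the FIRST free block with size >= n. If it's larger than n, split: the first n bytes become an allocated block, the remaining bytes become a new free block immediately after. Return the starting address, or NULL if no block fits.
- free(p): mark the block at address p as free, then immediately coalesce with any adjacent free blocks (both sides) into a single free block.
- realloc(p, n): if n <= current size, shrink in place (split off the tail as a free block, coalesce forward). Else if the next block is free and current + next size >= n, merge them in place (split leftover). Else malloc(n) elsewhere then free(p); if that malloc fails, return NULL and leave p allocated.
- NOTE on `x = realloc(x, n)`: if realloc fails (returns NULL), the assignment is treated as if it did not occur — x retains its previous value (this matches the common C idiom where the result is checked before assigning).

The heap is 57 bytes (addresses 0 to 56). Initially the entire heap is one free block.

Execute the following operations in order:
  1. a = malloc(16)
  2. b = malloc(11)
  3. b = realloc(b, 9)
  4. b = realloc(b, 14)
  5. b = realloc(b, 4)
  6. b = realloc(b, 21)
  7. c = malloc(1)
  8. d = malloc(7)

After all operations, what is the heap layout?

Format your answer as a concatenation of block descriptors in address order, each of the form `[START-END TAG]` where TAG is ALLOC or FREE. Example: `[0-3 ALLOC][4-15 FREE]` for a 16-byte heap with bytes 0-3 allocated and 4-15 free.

Op 1: a = malloc(16) -> a = 0; heap: [0-15 ALLOC][16-56 FREE]
Op 2: b = malloc(11) -> b = 16; heap: [0-15 ALLOC][16-26 ALLOC][27-56 FREE]
Op 3: b = realloc(b, 9) -> b = 16; heap: [0-15 ALLOC][16-24 ALLOC][25-56 FREE]
Op 4: b = realloc(b, 14) -> b = 16; heap: [0-15 ALLOC][16-29 ALLOC][30-56 FREE]
Op 5: b = realloc(b, 4) -> b = 16; heap: [0-15 ALLOC][16-19 ALLOC][20-56 FREE]
Op 6: b = realloc(b, 21) -> b = 16; heap: [0-15 ALLOC][16-36 ALLOC][37-56 FREE]
Op 7: c = malloc(1) -> c = 37; heap: [0-15 ALLOC][16-36 ALLOC][37-37 ALLOC][38-56 FREE]
Op 8: d = malloc(7) -> d = 38; heap: [0-15 ALLOC][16-36 ALLOC][37-37 ALLOC][38-44 ALLOC][45-56 FREE]

Answer: [0-15 ALLOC][16-36 ALLOC][37-37 ALLOC][38-44 ALLOC][45-56 FREE]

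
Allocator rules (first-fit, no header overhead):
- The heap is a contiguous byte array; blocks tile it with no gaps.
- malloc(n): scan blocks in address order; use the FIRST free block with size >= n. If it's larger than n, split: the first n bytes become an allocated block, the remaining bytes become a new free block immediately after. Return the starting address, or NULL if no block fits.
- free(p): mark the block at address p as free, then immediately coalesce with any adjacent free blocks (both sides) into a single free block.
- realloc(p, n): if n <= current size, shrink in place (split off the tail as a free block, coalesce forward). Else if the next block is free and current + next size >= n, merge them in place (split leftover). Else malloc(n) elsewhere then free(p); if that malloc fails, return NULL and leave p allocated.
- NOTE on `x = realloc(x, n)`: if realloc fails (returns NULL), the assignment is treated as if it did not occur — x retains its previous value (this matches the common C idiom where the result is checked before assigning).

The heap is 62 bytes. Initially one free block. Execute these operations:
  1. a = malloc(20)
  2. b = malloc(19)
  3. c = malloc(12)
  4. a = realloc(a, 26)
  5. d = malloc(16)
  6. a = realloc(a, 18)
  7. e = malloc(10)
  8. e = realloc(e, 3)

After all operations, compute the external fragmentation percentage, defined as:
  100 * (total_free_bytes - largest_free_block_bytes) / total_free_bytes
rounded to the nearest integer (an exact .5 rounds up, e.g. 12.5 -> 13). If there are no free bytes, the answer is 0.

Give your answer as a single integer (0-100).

Answer: 20

Derivation:
Op 1: a = malloc(20) -> a = 0; heap: [0-19 ALLOC][20-61 FREE]
Op 2: b = malloc(19) -> b = 20; heap: [0-19 ALLOC][20-38 ALLOC][39-61 FREE]
Op 3: c = malloc(12) -> c = 39; heap: [0-19 ALLOC][20-38 ALLOC][39-50 ALLOC][51-61 FREE]
Op 4: a = realloc(a, 26) -> NULL (a unchanged); heap: [0-19 ALLOC][20-38 ALLOC][39-50 ALLOC][51-61 FREE]
Op 5: d = malloc(16) -> d = NULL; heap: [0-19 ALLOC][20-38 ALLOC][39-50 ALLOC][51-61 FREE]
Op 6: a = realloc(a, 18) -> a = 0; heap: [0-17 ALLOC][18-19 FREE][20-38 ALLOC][39-50 ALLOC][51-61 FREE]
Op 7: e = malloc(10) -> e = 51; heap: [0-17 ALLOC][18-19 FREE][20-38 ALLOC][39-50 ALLOC][51-60 ALLOC][61-61 FREE]
Op 8: e = realloc(e, 3) -> e = 51; heap: [0-17 ALLOC][18-19 FREE][20-38 ALLOC][39-50 ALLOC][51-53 ALLOC][54-61 FREE]
Free blocks: [2 8] total_free=10 largest=8 -> 100*(10-8)/10 = 200/10 = 20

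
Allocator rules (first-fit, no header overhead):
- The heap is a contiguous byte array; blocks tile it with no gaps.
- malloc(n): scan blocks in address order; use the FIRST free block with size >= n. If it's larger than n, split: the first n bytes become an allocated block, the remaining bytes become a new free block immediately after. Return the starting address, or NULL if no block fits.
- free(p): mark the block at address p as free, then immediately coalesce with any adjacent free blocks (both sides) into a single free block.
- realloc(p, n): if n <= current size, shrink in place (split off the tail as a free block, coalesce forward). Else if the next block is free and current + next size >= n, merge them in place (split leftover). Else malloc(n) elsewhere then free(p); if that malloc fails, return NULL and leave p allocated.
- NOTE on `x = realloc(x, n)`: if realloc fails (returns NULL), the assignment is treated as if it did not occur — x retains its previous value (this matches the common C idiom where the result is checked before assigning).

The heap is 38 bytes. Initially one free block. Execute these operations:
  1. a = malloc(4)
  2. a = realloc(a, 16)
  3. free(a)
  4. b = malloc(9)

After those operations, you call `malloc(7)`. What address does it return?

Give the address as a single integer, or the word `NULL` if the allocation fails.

Op 1: a = malloc(4) -> a = 0; heap: [0-3 ALLOC][4-37 FREE]
Op 2: a = realloc(a, 16) -> a = 0; heap: [0-15 ALLOC][16-37 FREE]
Op 3: free(a) -> (freed a); heap: [0-37 FREE]
Op 4: b = malloc(9) -> b = 0; heap: [0-8 ALLOC][9-37 FREE]
malloc(7): first-fit scan over [0-8 ALLOC][9-37 FREE] -> 9

Answer: 9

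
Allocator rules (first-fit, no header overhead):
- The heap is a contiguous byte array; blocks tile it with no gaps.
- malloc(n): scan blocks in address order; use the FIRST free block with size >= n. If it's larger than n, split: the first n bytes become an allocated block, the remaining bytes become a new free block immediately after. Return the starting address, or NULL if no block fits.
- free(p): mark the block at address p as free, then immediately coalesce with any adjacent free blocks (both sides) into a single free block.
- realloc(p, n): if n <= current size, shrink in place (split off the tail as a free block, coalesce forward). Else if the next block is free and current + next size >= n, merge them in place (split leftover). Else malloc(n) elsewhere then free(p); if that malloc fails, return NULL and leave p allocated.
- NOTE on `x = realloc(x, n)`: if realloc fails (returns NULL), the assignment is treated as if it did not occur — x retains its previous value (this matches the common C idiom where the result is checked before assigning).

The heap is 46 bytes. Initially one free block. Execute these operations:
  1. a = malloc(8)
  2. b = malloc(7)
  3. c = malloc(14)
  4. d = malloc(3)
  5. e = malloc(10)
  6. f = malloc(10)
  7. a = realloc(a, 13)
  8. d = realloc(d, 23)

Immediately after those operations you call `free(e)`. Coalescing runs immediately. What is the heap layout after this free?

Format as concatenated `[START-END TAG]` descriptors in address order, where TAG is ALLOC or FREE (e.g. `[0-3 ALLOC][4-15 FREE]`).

Answer: [0-7 ALLOC][8-14 ALLOC][15-28 ALLOC][29-31 ALLOC][32-45 FREE]

Derivation:
Op 1: a = malloc(8) -> a = 0; heap: [0-7 ALLOC][8-45 FREE]
Op 2: b = malloc(7) -> b = 8; heap: [0-7 ALLOC][8-14 ALLOC][15-45 FREE]
Op 3: c = malloc(14) -> c = 15; heap: [0-7 ALLOC][8-14 ALLOC][15-28 ALLOC][29-45 FREE]
Op 4: d = malloc(3) -> d = 29; heap: [0-7 ALLOC][8-14 ALLOC][15-28 ALLOC][29-31 ALLOC][32-45 FREE]
Op 5: e = malloc(10) -> e = 32; heap: [0-7 ALLOC][8-14 ALLOC][15-28 ALLOC][29-31 ALLOC][32-41 ALLOC][42-45 FREE]
Op 6: f = malloc(10) -> f = NULL; heap: [0-7 ALLOC][8-14 ALLOC][15-28 ALLOC][29-31 ALLOC][32-41 ALLOC][42-45 FREE]
Op 7: a = realloc(a, 13) -> NULL (a unchanged); heap: [0-7 ALLOC][8-14 ALLOC][15-28 ALLOC][29-31 ALLOC][32-41 ALLOC][42-45 FREE]
Op 8: d = realloc(d, 23) -> NULL (d unchanged); heap: [0-7 ALLOC][8-14 ALLOC][15-28 ALLOC][29-31 ALLOC][32-41 ALLOC][42-45 FREE]
free(e): e = 32 -> block [32-41 ALLOC]; mark free, coalesce with adjacent free neighbors -> [0-7 ALLOC][8-14 ALLOC][15-28 ALLOC][29-31 ALLOC][32-45 FREE]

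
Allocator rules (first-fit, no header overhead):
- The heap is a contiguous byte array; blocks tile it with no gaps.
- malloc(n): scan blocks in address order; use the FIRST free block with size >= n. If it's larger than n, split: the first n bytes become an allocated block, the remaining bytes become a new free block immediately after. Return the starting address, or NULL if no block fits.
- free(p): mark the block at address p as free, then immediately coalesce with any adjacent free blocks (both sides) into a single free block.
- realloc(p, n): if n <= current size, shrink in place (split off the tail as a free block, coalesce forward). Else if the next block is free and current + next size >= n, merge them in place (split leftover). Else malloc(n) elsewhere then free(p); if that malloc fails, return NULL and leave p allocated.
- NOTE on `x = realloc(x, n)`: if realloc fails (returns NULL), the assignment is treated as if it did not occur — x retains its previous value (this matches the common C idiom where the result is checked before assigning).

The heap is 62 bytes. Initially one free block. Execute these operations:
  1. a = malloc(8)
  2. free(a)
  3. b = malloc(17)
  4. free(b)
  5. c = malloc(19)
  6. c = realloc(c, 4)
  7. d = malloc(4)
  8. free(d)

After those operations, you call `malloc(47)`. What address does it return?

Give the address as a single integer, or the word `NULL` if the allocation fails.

Op 1: a = malloc(8) -> a = 0; heap: [0-7 ALLOC][8-61 FREE]
Op 2: free(a) -> (freed a); heap: [0-61 FREE]
Op 3: b = malloc(17) -> b = 0; heap: [0-16 ALLOC][17-61 FREE]
Op 4: free(b) -> (freed b); heap: [0-61 FREE]
Op 5: c = malloc(19) -> c = 0; heap: [0-18 ALLOC][19-61 FREE]
Op 6: c = realloc(c, 4) -> c = 0; heap: [0-3 ALLOC][4-61 FREE]
Op 7: d = malloc(4) -> d = 4; heap: [0-3 ALLOC][4-7 ALLOC][8-61 FREE]
Op 8: free(d) -> (freed d); heap: [0-3 ALLOC][4-61 FREE]
malloc(47): first-fit scan over [0-3 ALLOC][4-61 FREE] -> 4

Answer: 4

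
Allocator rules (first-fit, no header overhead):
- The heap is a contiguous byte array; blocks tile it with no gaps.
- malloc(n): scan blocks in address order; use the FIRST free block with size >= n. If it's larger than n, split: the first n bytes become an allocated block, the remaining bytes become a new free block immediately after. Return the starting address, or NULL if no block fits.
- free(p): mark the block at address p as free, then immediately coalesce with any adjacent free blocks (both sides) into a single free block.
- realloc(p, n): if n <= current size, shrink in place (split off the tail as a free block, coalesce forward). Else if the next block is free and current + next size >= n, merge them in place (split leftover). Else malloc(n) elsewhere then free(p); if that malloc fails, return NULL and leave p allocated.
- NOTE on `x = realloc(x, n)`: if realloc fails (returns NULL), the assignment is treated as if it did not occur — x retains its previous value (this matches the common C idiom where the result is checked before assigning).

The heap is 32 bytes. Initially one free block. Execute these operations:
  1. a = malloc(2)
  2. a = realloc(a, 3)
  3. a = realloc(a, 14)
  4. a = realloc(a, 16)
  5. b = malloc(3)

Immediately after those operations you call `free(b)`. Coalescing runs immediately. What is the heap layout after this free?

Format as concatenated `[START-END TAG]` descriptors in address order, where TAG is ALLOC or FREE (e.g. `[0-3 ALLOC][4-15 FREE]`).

Answer: [0-15 ALLOC][16-31 FREE]

Derivation:
Op 1: a = malloc(2) -> a = 0; heap: [0-1 ALLOC][2-31 FREE]
Op 2: a = realloc(a, 3) -> a = 0; heap: [0-2 ALLOC][3-31 FREE]
Op 3: a = realloc(a, 14) -> a = 0; heap: [0-13 ALLOC][14-31 FREE]
Op 4: a = realloc(a, 16) -> a = 0; heap: [0-15 ALLOC][16-31 FREE]
Op 5: b = malloc(3) -> b = 16; heap: [0-15 ALLOC][16-18 ALLOC][19-31 FREE]
free(b): b = 16 -> block [16-18 ALLOC]; mark free, coalesce with adjacent free neighbors -> [0-15 ALLOC][16-31 FREE]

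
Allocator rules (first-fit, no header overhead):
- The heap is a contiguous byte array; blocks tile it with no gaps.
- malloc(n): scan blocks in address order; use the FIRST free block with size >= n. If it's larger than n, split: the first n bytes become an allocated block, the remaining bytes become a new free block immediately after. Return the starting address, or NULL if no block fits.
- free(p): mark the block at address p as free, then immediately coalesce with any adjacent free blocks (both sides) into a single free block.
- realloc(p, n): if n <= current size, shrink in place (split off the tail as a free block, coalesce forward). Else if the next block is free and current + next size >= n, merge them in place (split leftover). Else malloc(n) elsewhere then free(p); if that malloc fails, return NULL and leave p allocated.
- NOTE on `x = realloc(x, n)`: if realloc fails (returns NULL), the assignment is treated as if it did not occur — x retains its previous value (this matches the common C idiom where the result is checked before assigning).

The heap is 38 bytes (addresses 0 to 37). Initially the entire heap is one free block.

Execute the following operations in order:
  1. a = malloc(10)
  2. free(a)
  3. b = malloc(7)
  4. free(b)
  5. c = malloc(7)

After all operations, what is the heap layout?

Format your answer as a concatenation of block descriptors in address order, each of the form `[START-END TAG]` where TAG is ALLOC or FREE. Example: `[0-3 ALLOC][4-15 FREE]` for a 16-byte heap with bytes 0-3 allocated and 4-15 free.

Answer: [0-6 ALLOC][7-37 FREE]

Derivation:
Op 1: a = malloc(10) -> a = 0; heap: [0-9 ALLOC][10-37 FREE]
Op 2: free(a) -> (freed a); heap: [0-37 FREE]
Op 3: b = malloc(7) -> b = 0; heap: [0-6 ALLOC][7-37 FREE]
Op 4: free(b) -> (freed b); heap: [0-37 FREE]
Op 5: c = malloc(7) -> c = 0; heap: [0-6 ALLOC][7-37 FREE]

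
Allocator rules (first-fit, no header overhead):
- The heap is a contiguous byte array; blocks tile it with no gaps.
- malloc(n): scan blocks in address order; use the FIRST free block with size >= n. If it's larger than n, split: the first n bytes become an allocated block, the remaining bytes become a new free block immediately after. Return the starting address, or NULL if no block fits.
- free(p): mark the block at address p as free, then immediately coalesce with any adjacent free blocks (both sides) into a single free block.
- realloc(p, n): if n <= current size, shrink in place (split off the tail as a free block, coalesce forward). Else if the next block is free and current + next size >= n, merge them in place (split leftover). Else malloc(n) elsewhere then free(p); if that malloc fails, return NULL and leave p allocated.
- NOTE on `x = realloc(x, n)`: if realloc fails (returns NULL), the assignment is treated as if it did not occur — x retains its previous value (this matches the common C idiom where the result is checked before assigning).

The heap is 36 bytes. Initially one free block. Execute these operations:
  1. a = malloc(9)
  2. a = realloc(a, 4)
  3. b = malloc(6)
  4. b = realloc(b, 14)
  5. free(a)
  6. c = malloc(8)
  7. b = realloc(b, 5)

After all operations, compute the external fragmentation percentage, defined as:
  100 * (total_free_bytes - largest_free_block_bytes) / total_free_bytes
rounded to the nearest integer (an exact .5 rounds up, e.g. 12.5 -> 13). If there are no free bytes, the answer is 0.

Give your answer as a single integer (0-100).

Answer: 57

Derivation:
Op 1: a = malloc(9) -> a = 0; heap: [0-8 ALLOC][9-35 FREE]
Op 2: a = realloc(a, 4) -> a = 0; heap: [0-3 ALLOC][4-35 FREE]
Op 3: b = malloc(6) -> b = 4; heap: [0-3 ALLOC][4-9 ALLOC][10-35 FREE]
Op 4: b = realloc(b, 14) -> b = 4; heap: [0-3 ALLOC][4-17 ALLOC][18-35 FREE]
Op 5: free(a) -> (freed a); heap: [0-3 FREE][4-17 ALLOC][18-35 FREE]
Op 6: c = malloc(8) -> c = 18; heap: [0-3 FREE][4-17 ALLOC][18-25 ALLOC][26-35 FREE]
Op 7: b = realloc(b, 5) -> b = 4; heap: [0-3 FREE][4-8 ALLOC][9-17 FREE][18-25 ALLOC][26-35 FREE]
Free blocks: [4 9 10] total_free=23 largest=10 -> 100*(23-10)/23 = 1300/23 ≈ 56.522 -> rounds to 57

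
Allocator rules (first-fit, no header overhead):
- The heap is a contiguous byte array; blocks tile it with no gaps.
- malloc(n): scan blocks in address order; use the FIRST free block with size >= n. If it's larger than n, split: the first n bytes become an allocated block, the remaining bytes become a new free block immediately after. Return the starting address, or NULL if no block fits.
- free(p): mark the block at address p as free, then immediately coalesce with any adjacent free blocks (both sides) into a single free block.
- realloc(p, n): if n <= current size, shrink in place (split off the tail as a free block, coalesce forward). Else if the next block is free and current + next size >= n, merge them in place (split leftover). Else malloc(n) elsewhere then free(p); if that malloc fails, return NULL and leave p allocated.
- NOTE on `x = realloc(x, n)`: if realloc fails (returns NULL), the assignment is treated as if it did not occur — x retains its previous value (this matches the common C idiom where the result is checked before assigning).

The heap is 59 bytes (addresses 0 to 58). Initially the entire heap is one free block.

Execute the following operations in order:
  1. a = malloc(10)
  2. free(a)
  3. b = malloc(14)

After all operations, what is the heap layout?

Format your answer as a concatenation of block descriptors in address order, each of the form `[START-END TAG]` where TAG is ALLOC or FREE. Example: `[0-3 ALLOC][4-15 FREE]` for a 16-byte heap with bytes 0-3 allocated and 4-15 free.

Answer: [0-13 ALLOC][14-58 FREE]

Derivation:
Op 1: a = malloc(10) -> a = 0; heap: [0-9 ALLOC][10-58 FREE]
Op 2: free(a) -> (freed a); heap: [0-58 FREE]
Op 3: b = malloc(14) -> b = 0; heap: [0-13 ALLOC][14-58 FREE]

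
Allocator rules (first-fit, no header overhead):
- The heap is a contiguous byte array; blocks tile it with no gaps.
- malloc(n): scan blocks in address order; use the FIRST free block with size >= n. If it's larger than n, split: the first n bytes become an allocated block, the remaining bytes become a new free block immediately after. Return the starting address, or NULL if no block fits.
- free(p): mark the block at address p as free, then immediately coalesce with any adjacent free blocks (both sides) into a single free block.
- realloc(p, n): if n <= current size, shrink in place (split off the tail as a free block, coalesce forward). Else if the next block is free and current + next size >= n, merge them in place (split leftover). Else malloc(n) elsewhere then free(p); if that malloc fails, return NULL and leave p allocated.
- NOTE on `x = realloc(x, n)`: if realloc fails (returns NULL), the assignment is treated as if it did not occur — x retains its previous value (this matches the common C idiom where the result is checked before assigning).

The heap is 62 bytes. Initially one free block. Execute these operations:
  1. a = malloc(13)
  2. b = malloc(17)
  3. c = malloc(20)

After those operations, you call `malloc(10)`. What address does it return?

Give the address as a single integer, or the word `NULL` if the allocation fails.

Answer: 50

Derivation:
Op 1: a = malloc(13) -> a = 0; heap: [0-12 ALLOC][13-61 FREE]
Op 2: b = malloc(17) -> b = 13; heap: [0-12 ALLOC][13-29 ALLOC][30-61 FREE]
Op 3: c = malloc(20) -> c = 30; heap: [0-12 ALLOC][13-29 ALLOC][30-49 ALLOC][50-61 FREE]
malloc(10): first-fit scan over [0-12 ALLOC][13-29 ALLOC][30-49 ALLOC][50-61 FREE] -> 50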